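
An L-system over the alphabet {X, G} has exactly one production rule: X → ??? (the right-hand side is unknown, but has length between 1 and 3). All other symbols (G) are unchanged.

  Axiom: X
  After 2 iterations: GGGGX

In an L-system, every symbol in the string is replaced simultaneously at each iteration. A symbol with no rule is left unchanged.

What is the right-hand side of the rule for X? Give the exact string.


Trying X → GGX:
  Step 0: X
  Step 1: GGX
  Step 2: GGGGX
Matches the given result.

Answer: GGX


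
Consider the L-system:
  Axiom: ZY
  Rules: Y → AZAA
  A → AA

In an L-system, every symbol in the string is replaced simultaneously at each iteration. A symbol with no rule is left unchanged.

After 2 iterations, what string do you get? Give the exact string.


Step 0: ZY
Step 1: ZAZAA
Step 2: ZAAZAAAA

Answer: ZAAZAAAA


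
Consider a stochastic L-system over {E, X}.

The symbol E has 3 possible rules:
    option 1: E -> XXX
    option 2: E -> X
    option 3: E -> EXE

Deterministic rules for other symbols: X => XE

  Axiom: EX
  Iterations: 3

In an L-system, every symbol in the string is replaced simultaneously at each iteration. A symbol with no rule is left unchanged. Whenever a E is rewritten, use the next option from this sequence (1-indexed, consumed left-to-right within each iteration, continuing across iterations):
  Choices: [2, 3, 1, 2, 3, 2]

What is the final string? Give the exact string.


Step 0: EX
Step 1: XXE  (used choices [2])
Step 2: XEXEEXE  (used choices [3])
Step 3: XEXXXXEXEXEXEX  (used choices [1, 2, 3, 2])

Answer: XEXXXXEXEXEXEX


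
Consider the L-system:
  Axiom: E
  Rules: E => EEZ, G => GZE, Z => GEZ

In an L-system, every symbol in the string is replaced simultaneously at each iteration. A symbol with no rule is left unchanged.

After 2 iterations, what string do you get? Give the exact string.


Step 0: E
Step 1: EEZ
Step 2: EEZEEZGEZ

Answer: EEZEEZGEZ


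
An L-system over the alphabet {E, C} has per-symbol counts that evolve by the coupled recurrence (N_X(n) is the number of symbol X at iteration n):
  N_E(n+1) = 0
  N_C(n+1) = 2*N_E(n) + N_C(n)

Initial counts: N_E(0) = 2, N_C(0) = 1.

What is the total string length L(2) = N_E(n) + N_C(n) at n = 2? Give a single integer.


Step 0: N_E=2, N_C=1, L=3
Step 1: N_E=0, N_C=5, L=5
Step 2: N_E=0, N_C=5, L=5

Answer: 5


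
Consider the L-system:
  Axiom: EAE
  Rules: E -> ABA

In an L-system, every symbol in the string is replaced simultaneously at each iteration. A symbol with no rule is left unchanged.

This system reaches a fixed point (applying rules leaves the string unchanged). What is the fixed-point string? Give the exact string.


Step 0: EAE
Step 1: ABAAABA
Step 2: ABAAABA  (unchanged — fixed point at step 1)

Answer: ABAAABA


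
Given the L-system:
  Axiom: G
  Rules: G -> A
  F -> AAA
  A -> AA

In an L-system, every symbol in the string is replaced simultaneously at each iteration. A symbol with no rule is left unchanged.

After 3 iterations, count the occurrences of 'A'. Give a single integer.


Answer: 4

Derivation:
Step 0: G  (0 'A')
Step 1: A  (1 'A')
Step 2: AA  (2 'A')
Step 3: AAAA  (4 'A')


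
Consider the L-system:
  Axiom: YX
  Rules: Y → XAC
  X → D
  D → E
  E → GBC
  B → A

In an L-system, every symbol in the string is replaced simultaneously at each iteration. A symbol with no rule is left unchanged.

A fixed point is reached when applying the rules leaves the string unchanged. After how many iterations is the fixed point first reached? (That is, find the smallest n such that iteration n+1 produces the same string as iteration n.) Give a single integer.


Answer: 5

Derivation:
Step 0: YX
Step 1: XACD
Step 2: DACE
Step 3: EACGBC
Step 4: GBCACGAC
Step 5: GACACGAC
Step 6: GACACGAC  (unchanged — fixed point at step 5)


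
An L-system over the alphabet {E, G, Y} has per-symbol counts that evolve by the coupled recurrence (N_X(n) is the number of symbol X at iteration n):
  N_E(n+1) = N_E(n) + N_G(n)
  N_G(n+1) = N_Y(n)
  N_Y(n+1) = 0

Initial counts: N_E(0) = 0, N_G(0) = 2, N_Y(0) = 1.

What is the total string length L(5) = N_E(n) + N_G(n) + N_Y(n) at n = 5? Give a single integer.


Answer: 3

Derivation:
Step 0: N_E=0, N_G=2, N_Y=1, L=3
Step 1: N_E=2, N_G=1, N_Y=0, L=3
Step 2: N_E=3, N_G=0, N_Y=0, L=3
Step 3: N_E=3, N_G=0, N_Y=0, L=3
Step 4: N_E=3, N_G=0, N_Y=0, L=3
Step 5: N_E=3, N_G=0, N_Y=0, L=3


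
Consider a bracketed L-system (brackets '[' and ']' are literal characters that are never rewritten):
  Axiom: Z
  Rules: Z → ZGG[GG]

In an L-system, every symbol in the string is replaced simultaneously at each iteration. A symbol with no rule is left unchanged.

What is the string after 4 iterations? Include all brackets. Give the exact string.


Answer: ZGG[GG]GG[GG]GG[GG]GG[GG]

Derivation:
Step 0: Z
Step 1: ZGG[GG]
Step 2: ZGG[GG]GG[GG]
Step 3: ZGG[GG]GG[GG]GG[GG]
Step 4: ZGG[GG]GG[GG]GG[GG]GG[GG]


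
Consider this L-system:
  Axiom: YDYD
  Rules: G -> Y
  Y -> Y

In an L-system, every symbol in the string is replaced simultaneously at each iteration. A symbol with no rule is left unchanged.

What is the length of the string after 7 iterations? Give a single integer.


Step 0: length = 4
Step 1: length = 4
Step 2: length = 4
Step 3: length = 4
Step 4: length = 4
Step 5: length = 4
Step 6: length = 4
Step 7: length = 4

Answer: 4


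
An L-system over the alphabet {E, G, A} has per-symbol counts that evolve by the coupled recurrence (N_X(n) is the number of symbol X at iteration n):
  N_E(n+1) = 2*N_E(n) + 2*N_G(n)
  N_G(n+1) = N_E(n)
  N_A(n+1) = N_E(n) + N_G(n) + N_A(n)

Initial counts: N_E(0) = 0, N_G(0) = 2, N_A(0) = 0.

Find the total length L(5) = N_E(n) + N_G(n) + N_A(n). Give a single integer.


Step 0: N_E=0, N_G=2, N_A=0, L=2
Step 1: N_E=4, N_G=0, N_A=2, L=6
Step 2: N_E=8, N_G=4, N_A=6, L=18
Step 3: N_E=24, N_G=8, N_A=18, L=50
Step 4: N_E=64, N_G=24, N_A=50, L=138
Step 5: N_E=176, N_G=64, N_A=138, L=378

Answer: 378


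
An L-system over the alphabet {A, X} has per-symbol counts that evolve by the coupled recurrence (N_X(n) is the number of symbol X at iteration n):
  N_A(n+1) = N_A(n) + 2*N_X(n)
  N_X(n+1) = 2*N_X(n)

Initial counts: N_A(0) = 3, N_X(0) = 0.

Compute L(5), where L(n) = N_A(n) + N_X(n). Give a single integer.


Answer: 3

Derivation:
Step 0: N_A=3, N_X=0, L=3
Step 1: N_A=3, N_X=0, L=3
Step 2: N_A=3, N_X=0, L=3
Step 3: N_A=3, N_X=0, L=3
Step 4: N_A=3, N_X=0, L=3
Step 5: N_A=3, N_X=0, L=3


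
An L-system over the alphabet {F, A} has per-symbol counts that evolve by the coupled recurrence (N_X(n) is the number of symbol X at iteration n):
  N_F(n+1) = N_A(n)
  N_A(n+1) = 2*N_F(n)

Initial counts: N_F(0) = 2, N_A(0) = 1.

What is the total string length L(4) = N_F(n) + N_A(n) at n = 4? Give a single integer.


Answer: 12

Derivation:
Step 0: N_F=2, N_A=1, L=3
Step 1: N_F=1, N_A=4, L=5
Step 2: N_F=4, N_A=2, L=6
Step 3: N_F=2, N_A=8, L=10
Step 4: N_F=8, N_A=4, L=12


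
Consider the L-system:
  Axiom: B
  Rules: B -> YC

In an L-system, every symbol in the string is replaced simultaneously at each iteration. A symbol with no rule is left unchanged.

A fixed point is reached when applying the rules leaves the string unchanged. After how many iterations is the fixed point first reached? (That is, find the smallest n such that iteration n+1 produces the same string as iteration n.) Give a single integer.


Answer: 1

Derivation:
Step 0: B
Step 1: YC
Step 2: YC  (unchanged — fixed point at step 1)


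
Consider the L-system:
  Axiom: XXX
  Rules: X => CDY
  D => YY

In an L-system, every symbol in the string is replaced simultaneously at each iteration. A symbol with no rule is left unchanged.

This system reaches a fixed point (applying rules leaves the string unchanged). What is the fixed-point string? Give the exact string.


Step 0: XXX
Step 1: CDYCDYCDY
Step 2: CYYYCYYYCYYY
Step 3: CYYYCYYYCYYY  (unchanged — fixed point at step 2)

Answer: CYYYCYYYCYYY


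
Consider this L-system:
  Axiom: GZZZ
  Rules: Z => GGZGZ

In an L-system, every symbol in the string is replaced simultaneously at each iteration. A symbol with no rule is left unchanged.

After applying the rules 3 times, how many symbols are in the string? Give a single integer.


Step 0: length = 4
Step 1: length = 16
Step 2: length = 40
Step 3: length = 88

Answer: 88


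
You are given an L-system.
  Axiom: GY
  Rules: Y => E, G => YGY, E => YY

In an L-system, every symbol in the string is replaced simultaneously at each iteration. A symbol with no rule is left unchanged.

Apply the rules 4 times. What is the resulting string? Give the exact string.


Answer: EEYYEYGYEYYEEYYYY

Derivation:
Step 0: GY
Step 1: YGYE
Step 2: EYGYEYY
Step 3: YYEYGYEYYEE
Step 4: EEYYEYGYEYYEEYYYY


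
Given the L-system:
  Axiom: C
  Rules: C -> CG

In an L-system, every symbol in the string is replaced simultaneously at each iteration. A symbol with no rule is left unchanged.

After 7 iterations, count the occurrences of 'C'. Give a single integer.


Answer: 1

Derivation:
Step 0: C  (1 'C')
Step 1: CG  (1 'C')
Step 2: CGG  (1 'C')
Step 3: CGGG  (1 'C')
Step 4: CGGGG  (1 'C')
Step 5: CGGGGG  (1 'C')
Step 6: CGGGGGG  (1 'C')
Step 7: CGGGGGGG  (1 'C')


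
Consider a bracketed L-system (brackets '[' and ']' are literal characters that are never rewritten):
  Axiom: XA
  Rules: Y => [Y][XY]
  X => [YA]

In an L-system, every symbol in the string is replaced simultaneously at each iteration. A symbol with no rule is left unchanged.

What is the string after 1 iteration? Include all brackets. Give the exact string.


Answer: [YA]A

Derivation:
Step 0: XA
Step 1: [YA]A


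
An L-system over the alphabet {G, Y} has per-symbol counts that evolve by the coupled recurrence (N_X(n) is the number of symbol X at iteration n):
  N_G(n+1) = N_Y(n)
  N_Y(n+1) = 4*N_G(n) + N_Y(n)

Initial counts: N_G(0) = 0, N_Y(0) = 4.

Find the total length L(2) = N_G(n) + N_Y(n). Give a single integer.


Answer: 24

Derivation:
Step 0: N_G=0, N_Y=4, L=4
Step 1: N_G=4, N_Y=4, L=8
Step 2: N_G=4, N_Y=20, L=24


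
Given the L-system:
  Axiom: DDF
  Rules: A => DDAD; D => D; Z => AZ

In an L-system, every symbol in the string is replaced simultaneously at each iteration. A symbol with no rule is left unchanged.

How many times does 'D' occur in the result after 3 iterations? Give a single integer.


Answer: 2

Derivation:
Step 0: DDF  (2 'D')
Step 1: DDF  (2 'D')
Step 2: DDF  (2 'D')
Step 3: DDF  (2 'D')


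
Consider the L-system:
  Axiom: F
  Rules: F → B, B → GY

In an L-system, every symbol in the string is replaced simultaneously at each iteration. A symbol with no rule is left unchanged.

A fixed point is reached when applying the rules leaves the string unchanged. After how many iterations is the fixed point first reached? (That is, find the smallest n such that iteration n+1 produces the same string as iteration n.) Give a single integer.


Step 0: F
Step 1: B
Step 2: GY
Step 3: GY  (unchanged — fixed point at step 2)

Answer: 2


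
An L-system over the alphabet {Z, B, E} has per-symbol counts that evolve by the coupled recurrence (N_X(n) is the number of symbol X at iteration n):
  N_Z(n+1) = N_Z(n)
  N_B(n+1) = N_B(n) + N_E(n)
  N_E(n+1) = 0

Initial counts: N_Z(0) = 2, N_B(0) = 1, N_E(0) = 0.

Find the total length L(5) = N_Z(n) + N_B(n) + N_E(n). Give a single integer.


Answer: 3

Derivation:
Step 0: N_Z=2, N_B=1, N_E=0, L=3
Step 1: N_Z=2, N_B=1, N_E=0, L=3
Step 2: N_Z=2, N_B=1, N_E=0, L=3
Step 3: N_Z=2, N_B=1, N_E=0, L=3
Step 4: N_Z=2, N_B=1, N_E=0, L=3
Step 5: N_Z=2, N_B=1, N_E=0, L=3


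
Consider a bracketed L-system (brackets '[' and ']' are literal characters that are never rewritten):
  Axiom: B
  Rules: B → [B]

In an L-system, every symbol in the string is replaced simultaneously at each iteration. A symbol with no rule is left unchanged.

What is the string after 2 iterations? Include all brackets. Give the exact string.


Step 0: B
Step 1: [B]
Step 2: [[B]]

Answer: [[B]]


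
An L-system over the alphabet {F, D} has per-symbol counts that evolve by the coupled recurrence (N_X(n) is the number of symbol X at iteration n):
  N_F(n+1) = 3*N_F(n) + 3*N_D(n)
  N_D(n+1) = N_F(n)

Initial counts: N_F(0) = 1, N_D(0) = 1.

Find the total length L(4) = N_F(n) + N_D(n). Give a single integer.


Step 0: N_F=1, N_D=1, L=2
Step 1: N_F=6, N_D=1, L=7
Step 2: N_F=21, N_D=6, L=27
Step 3: N_F=81, N_D=21, L=102
Step 4: N_F=306, N_D=81, L=387

Answer: 387


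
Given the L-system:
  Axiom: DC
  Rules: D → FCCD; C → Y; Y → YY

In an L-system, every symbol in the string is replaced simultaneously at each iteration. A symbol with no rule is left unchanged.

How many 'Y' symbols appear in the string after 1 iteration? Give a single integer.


Answer: 1

Derivation:
Step 0: DC  (0 'Y')
Step 1: FCCDY  (1 'Y')


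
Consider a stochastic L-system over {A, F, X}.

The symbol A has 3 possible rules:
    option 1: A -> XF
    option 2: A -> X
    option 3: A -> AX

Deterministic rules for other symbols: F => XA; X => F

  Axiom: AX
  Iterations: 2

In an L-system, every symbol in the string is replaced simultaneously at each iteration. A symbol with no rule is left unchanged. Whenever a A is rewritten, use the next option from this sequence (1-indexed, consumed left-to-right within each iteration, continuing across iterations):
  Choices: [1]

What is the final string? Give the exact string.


Answer: FXAXA

Derivation:
Step 0: AX
Step 1: XFF  (used choices [1])
Step 2: FXAXA  (used choices [])


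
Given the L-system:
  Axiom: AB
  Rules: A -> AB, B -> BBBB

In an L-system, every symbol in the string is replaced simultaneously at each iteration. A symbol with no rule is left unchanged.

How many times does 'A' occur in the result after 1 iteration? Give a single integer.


Step 0: AB  (1 'A')
Step 1: ABBBBB  (1 'A')

Answer: 1


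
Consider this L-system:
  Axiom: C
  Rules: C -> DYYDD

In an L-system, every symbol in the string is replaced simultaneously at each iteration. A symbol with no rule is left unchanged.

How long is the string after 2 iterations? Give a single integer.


Answer: 5

Derivation:
Step 0: length = 1
Step 1: length = 5
Step 2: length = 5


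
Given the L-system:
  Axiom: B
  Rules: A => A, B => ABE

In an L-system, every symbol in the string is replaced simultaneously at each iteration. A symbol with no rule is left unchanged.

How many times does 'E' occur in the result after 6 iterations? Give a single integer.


Step 0: B  (0 'E')
Step 1: ABE  (1 'E')
Step 2: AABEE  (2 'E')
Step 3: AAABEEE  (3 'E')
Step 4: AAAABEEEE  (4 'E')
Step 5: AAAAABEEEEE  (5 'E')
Step 6: AAAAAABEEEEEE  (6 'E')

Answer: 6


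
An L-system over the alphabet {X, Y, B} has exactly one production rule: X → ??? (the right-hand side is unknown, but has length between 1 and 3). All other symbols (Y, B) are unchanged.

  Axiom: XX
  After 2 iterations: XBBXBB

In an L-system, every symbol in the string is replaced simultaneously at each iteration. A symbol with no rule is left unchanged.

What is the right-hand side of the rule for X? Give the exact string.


Answer: XB

Derivation:
Trying X → XB:
  Step 0: XX
  Step 1: XBXB
  Step 2: XBBXBB
Matches the given result.


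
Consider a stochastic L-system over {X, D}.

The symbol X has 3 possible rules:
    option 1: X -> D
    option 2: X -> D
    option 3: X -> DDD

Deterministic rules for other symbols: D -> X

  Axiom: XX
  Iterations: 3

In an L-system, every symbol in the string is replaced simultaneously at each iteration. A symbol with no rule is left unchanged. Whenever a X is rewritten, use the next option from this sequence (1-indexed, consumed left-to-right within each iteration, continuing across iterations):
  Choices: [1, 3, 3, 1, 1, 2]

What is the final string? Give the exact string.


Answer: DDDDDD

Derivation:
Step 0: XX
Step 1: DDDD  (used choices [1, 3])
Step 2: XXXX  (used choices [])
Step 3: DDDDDD  (used choices [3, 1, 1, 2])


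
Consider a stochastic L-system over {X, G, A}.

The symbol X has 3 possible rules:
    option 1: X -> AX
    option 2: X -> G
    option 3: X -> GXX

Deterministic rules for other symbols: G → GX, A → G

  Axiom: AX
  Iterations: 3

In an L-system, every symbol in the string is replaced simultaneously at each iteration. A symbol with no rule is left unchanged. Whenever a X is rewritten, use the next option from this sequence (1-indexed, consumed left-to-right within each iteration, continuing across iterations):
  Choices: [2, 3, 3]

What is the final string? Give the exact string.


Step 0: AX
Step 1: GG  (used choices [2])
Step 2: GXGX  (used choices [])
Step 3: GXGXXGXGXX  (used choices [3, 3])

Answer: GXGXXGXGXX


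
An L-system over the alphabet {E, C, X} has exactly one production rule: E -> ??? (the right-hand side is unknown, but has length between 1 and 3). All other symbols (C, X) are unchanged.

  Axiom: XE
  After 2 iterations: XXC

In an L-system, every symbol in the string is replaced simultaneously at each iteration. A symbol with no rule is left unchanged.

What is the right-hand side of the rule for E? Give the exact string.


Answer: XC

Derivation:
Trying E -> XC:
  Step 0: XE
  Step 1: XXC
  Step 2: XXC
Matches the given result.


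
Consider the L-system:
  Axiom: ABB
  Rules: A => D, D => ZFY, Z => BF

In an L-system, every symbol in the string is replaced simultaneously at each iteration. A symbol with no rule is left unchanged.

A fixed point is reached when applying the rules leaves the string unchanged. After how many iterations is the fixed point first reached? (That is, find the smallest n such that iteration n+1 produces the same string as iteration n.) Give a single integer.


Answer: 3

Derivation:
Step 0: ABB
Step 1: DBB
Step 2: ZFYBB
Step 3: BFFYBB
Step 4: BFFYBB  (unchanged — fixed point at step 3)


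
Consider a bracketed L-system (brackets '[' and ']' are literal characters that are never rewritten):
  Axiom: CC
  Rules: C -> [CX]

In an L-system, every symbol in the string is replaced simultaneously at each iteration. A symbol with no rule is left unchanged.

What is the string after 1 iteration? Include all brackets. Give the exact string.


Step 0: CC
Step 1: [CX][CX]

Answer: [CX][CX]


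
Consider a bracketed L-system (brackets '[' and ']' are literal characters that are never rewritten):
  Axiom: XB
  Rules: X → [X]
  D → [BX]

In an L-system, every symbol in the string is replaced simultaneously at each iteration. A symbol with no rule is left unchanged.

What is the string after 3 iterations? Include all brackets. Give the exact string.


Answer: [[[X]]]B

Derivation:
Step 0: XB
Step 1: [X]B
Step 2: [[X]]B
Step 3: [[[X]]]B


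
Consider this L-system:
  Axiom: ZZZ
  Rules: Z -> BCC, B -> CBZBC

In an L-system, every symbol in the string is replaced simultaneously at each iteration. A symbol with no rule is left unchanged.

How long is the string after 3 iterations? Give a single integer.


Step 0: length = 3
Step 1: length = 9
Step 2: length = 21
Step 3: length = 51

Answer: 51


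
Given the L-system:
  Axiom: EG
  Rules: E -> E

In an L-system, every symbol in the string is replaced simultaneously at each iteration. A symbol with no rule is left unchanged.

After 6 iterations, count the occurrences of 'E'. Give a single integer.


Step 0: EG  (1 'E')
Step 1: EG  (1 'E')
Step 2: EG  (1 'E')
Step 3: EG  (1 'E')
Step 4: EG  (1 'E')
Step 5: EG  (1 'E')
Step 6: EG  (1 'E')

Answer: 1


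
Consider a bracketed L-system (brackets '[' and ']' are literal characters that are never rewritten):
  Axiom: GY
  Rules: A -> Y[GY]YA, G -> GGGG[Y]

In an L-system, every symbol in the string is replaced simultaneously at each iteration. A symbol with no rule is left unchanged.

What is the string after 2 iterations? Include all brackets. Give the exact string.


Answer: GGGG[Y]GGGG[Y]GGGG[Y]GGGG[Y][Y]Y

Derivation:
Step 0: GY
Step 1: GGGG[Y]Y
Step 2: GGGG[Y]GGGG[Y]GGGG[Y]GGGG[Y][Y]Y


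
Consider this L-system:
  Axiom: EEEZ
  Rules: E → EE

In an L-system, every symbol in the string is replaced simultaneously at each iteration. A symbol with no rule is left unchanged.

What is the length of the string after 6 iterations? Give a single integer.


Answer: 193

Derivation:
Step 0: length = 4
Step 1: length = 7
Step 2: length = 13
Step 3: length = 25
Step 4: length = 49
Step 5: length = 97
Step 6: length = 193


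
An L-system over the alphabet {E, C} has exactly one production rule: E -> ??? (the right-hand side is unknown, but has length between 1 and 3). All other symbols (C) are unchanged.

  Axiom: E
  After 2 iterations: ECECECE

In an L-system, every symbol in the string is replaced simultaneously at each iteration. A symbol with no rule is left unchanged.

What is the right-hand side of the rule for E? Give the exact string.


Answer: ECE

Derivation:
Trying E -> ECE:
  Step 0: E
  Step 1: ECE
  Step 2: ECECECE
Matches the given result.


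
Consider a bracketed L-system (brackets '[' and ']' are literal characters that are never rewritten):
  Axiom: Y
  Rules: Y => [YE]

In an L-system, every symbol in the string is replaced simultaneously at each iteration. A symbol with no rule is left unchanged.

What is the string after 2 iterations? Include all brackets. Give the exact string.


Answer: [[YE]E]

Derivation:
Step 0: Y
Step 1: [YE]
Step 2: [[YE]E]


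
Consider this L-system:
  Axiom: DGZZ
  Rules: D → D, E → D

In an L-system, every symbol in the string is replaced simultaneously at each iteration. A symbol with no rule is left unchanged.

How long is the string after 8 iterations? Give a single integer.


Answer: 4

Derivation:
Step 0: length = 4
Step 1: length = 4
Step 2: length = 4
Step 3: length = 4
Step 4: length = 4
Step 5: length = 4
Step 6: length = 4
Step 7: length = 4
Step 8: length = 4


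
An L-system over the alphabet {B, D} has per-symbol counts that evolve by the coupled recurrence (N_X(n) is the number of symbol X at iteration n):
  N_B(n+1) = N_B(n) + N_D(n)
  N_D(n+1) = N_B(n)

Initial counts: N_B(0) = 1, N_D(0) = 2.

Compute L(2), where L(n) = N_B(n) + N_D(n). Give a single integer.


Answer: 7

Derivation:
Step 0: N_B=1, N_D=2, L=3
Step 1: N_B=3, N_D=1, L=4
Step 2: N_B=4, N_D=3, L=7


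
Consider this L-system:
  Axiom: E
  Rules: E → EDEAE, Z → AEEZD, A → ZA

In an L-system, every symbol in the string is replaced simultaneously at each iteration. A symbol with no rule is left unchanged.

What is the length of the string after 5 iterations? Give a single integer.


Answer: 724

Derivation:
Step 0: length = 1
Step 1: length = 5
Step 2: length = 18
Step 3: length = 62
Step 4: length = 212
Step 5: length = 724


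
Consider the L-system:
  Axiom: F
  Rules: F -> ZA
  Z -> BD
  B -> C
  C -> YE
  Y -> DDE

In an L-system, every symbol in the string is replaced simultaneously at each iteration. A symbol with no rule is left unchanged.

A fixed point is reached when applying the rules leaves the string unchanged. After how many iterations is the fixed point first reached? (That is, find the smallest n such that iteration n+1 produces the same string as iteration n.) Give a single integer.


Answer: 5

Derivation:
Step 0: F
Step 1: ZA
Step 2: BDA
Step 3: CDA
Step 4: YEDA
Step 5: DDEEDA
Step 6: DDEEDA  (unchanged — fixed point at step 5)


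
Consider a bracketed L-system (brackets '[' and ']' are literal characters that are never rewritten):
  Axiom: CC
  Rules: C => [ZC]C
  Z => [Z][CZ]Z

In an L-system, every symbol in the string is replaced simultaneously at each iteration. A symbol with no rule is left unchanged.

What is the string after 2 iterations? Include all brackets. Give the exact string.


Step 0: CC
Step 1: [ZC]C[ZC]C
Step 2: [[Z][CZ]Z[ZC]C][ZC]C[[Z][CZ]Z[ZC]C][ZC]C

Answer: [[Z][CZ]Z[ZC]C][ZC]C[[Z][CZ]Z[ZC]C][ZC]C


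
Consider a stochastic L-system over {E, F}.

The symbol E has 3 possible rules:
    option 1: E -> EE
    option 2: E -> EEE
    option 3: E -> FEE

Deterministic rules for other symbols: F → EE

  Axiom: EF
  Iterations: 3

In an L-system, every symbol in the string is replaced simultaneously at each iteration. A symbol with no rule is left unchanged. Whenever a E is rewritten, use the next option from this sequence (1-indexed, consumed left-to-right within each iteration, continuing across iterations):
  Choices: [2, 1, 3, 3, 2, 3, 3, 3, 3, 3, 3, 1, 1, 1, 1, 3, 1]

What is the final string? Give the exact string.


Step 0: EF
Step 1: EEEEE  (used choices [2])
Step 2: EEFEEFEEEEEFEE  (used choices [1, 3, 3, 2, 3])
Step 3: FEEFEEEEFEEFEEEEFEEEEEEEEEEEEFEEEE  (used choices [3, 3, 3, 3, 3, 1, 1, 1, 1, 3, 1])

Answer: FEEFEEEEFEEFEEEEFEEEEEEEEEEEEFEEEE


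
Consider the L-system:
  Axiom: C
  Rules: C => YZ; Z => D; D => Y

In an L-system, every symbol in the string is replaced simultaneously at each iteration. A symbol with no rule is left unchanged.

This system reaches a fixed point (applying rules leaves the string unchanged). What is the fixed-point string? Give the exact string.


Answer: YY

Derivation:
Step 0: C
Step 1: YZ
Step 2: YD
Step 3: YY
Step 4: YY  (unchanged — fixed point at step 3)


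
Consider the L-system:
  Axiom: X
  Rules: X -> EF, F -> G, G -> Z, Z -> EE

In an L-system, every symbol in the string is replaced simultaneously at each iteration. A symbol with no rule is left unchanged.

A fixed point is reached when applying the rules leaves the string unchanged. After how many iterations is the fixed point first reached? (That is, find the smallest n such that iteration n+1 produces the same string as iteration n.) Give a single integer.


Answer: 4

Derivation:
Step 0: X
Step 1: EF
Step 2: EG
Step 3: EZ
Step 4: EEE
Step 5: EEE  (unchanged — fixed point at step 4)


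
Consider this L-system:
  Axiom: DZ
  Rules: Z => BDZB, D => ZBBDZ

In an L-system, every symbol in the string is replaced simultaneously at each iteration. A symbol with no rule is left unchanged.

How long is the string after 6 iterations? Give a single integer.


Answer: 982

Derivation:
Step 0: length = 2
Step 1: length = 9
Step 2: length = 26
Step 3: length = 67
Step 4: length = 166
Step 5: length = 405
Step 6: length = 982


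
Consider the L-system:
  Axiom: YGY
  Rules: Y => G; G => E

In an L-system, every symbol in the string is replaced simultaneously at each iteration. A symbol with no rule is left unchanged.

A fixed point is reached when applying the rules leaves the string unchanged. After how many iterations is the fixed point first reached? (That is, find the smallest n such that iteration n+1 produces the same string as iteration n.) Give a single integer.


Step 0: YGY
Step 1: GEG
Step 2: EEE
Step 3: EEE  (unchanged — fixed point at step 2)

Answer: 2


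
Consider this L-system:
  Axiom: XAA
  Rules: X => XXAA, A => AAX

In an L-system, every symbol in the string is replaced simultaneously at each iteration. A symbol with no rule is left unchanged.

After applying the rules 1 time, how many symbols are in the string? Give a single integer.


Step 0: length = 3
Step 1: length = 10

Answer: 10


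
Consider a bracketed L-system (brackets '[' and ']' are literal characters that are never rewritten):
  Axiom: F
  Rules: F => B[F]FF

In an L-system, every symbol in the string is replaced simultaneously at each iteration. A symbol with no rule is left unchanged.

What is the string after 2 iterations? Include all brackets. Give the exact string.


Step 0: F
Step 1: B[F]FF
Step 2: B[B[F]FF]B[F]FFB[F]FF

Answer: B[B[F]FF]B[F]FFB[F]FF


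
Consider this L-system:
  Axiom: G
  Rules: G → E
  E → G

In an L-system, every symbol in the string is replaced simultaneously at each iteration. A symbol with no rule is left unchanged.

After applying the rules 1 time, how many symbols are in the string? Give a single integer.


Step 0: length = 1
Step 1: length = 1

Answer: 1


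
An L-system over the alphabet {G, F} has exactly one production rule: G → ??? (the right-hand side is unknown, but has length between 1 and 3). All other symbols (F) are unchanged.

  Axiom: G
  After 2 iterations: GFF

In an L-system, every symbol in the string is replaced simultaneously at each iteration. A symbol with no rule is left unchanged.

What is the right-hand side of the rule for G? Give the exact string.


Trying G → GF:
  Step 0: G
  Step 1: GF
  Step 2: GFF
Matches the given result.

Answer: GF


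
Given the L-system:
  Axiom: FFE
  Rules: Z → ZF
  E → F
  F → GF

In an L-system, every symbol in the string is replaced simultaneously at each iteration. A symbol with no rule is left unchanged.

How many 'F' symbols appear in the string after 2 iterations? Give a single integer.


Answer: 3

Derivation:
Step 0: FFE  (2 'F')
Step 1: GFGFF  (3 'F')
Step 2: GGFGGFGF  (3 'F')


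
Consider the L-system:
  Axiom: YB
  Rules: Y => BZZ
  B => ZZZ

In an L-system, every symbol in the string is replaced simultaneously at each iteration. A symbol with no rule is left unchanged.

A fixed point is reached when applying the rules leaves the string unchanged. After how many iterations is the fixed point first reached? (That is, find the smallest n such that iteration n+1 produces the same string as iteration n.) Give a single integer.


Answer: 2

Derivation:
Step 0: YB
Step 1: BZZZZZ
Step 2: ZZZZZZZZ
Step 3: ZZZZZZZZ  (unchanged — fixed point at step 2)


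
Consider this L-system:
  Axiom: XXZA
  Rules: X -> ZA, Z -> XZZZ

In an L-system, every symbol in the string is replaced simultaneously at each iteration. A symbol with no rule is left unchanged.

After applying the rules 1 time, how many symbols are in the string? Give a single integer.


Answer: 9

Derivation:
Step 0: length = 4
Step 1: length = 9


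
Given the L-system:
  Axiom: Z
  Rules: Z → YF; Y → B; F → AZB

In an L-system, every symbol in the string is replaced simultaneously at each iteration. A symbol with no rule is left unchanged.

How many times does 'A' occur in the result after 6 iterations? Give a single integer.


Answer: 3

Derivation:
Step 0: Z  (0 'A')
Step 1: YF  (0 'A')
Step 2: BAZB  (1 'A')
Step 3: BAYFB  (1 'A')
Step 4: BABAZBB  (2 'A')
Step 5: BABAYFBB  (2 'A')
Step 6: BABABAZBBB  (3 'A')


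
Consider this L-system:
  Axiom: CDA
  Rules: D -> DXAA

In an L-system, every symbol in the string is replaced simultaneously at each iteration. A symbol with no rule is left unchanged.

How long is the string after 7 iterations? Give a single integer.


Step 0: length = 3
Step 1: length = 6
Step 2: length = 9
Step 3: length = 12
Step 4: length = 15
Step 5: length = 18
Step 6: length = 21
Step 7: length = 24

Answer: 24


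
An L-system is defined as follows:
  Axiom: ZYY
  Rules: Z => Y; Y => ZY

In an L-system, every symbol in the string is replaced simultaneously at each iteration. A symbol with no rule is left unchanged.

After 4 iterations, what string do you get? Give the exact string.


Step 0: ZYY
Step 1: YZYZY
Step 2: ZYYZYYZY
Step 3: YZYZYYZYZYYZY
Step 4: ZYYZYYZYZYYZYYZYZYYZY

Answer: ZYYZYYZYZYYZYYZYZYYZY


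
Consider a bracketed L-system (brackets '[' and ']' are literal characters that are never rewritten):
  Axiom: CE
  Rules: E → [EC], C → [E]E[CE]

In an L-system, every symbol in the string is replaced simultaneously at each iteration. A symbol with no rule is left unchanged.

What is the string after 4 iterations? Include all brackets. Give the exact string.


Answer: [[[[EC][E]E[CE]][[EC]][EC][[E]E[CE][EC]]]][[[EC][E]E[CE]][[EC]][EC][[E]E[CE][EC]]][[[[EC][E]E[CE]]][[EC][E]E[CE]][[[EC]][EC][[E]E[CE][EC]][[EC][E]E[CE]]][[[EC][E]E[CE]][[EC]][EC][[E]E[CE][EC]]]][[[[EC][E]E[CE]][[EC]][EC][[E]E[CE][EC]]][[[EC][E]E[CE]]][[EC][E]E[CE]][[[EC]][EC][[E]E[CE][EC]][[EC][E]E[CE]]]]

Derivation:
Step 0: CE
Step 1: [E]E[CE][EC]
Step 2: [[EC]][EC][[E]E[CE][EC]][[EC][E]E[CE]]
Step 3: [[[EC][E]E[CE]]][[EC][E]E[CE]][[[EC]][EC][[E]E[CE][EC]][[EC][E]E[CE]]][[[EC][E]E[CE]][[EC]][EC][[E]E[CE][EC]]]
Step 4: [[[[EC][E]E[CE]][[EC]][EC][[E]E[CE][EC]]]][[[EC][E]E[CE]][[EC]][EC][[E]E[CE][EC]]][[[[EC][E]E[CE]]][[EC][E]E[CE]][[[EC]][EC][[E]E[CE][EC]][[EC][E]E[CE]]][[[EC][E]E[CE]][[EC]][EC][[E]E[CE][EC]]]][[[[EC][E]E[CE]][[EC]][EC][[E]E[CE][EC]]][[[EC][E]E[CE]]][[EC][E]E[CE]][[[EC]][EC][[E]E[CE][EC]][[EC][E]E[CE]]]]


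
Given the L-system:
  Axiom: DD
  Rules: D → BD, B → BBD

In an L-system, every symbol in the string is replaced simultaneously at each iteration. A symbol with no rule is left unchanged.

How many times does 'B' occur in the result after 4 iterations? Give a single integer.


Answer: 42

Derivation:
Step 0: DD  (0 'B')
Step 1: BDBD  (2 'B')
Step 2: BBDBDBBDBD  (6 'B')
Step 3: BBDBBDBDBBDBDBBDBBDBDBBDBD  (16 'B')
Step 4: BBDBBDBDBBDBBDBDBBDBDBBDBBDBDBBDBDBBDBBDBDBBDBBDBDBBDBDBBDBBDBDBBDBD  (42 'B')


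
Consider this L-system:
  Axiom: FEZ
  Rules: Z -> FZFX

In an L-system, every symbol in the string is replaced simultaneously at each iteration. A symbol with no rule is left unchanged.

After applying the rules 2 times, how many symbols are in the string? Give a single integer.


Answer: 9

Derivation:
Step 0: length = 3
Step 1: length = 6
Step 2: length = 9


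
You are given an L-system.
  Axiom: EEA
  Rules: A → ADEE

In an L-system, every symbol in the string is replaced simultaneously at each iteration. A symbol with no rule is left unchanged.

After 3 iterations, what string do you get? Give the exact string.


Step 0: EEA
Step 1: EEADEE
Step 2: EEADEEDEE
Step 3: EEADEEDEEDEE

Answer: EEADEEDEEDEE


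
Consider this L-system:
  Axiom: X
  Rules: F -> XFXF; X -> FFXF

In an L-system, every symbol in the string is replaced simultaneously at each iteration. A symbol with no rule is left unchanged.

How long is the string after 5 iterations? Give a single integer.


Step 0: length = 1
Step 1: length = 4
Step 2: length = 16
Step 3: length = 64
Step 4: length = 256
Step 5: length = 1024

Answer: 1024


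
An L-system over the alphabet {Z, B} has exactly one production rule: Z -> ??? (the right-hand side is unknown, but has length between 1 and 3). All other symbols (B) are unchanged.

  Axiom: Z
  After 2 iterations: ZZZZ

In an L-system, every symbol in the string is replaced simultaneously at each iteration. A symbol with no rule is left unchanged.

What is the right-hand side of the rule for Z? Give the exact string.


Answer: ZZ

Derivation:
Trying Z -> ZZ:
  Step 0: Z
  Step 1: ZZ
  Step 2: ZZZZ
Matches the given result.


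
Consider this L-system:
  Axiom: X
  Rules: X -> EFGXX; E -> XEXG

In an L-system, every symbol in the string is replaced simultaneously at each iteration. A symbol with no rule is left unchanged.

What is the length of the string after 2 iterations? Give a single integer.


Step 0: length = 1
Step 1: length = 5
Step 2: length = 16

Answer: 16


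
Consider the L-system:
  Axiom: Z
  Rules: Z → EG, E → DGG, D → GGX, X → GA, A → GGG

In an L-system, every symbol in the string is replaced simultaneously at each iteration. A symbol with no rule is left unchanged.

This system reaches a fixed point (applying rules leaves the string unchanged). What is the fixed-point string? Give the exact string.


Answer: GGGGGGGGG

Derivation:
Step 0: Z
Step 1: EG
Step 2: DGGG
Step 3: GGXGGG
Step 4: GGGAGGG
Step 5: GGGGGGGGG
Step 6: GGGGGGGGG  (unchanged — fixed point at step 5)


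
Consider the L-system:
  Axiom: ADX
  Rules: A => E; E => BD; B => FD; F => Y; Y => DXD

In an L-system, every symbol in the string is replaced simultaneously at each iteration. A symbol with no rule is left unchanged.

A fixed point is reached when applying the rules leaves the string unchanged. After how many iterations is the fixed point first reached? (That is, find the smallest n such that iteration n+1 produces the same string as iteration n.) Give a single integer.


Step 0: ADX
Step 1: EDX
Step 2: BDDX
Step 3: FDDDX
Step 4: YDDDX
Step 5: DXDDDDX
Step 6: DXDDDDX  (unchanged — fixed point at step 5)

Answer: 5


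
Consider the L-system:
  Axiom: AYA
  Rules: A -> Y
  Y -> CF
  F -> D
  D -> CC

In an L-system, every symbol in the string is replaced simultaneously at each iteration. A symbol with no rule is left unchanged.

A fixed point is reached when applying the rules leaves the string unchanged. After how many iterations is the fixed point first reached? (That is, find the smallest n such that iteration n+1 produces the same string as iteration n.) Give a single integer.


Step 0: AYA
Step 1: YCFY
Step 2: CFCDCF
Step 3: CDCCCCD
Step 4: CCCCCCCCC
Step 5: CCCCCCCCC  (unchanged — fixed point at step 4)

Answer: 4


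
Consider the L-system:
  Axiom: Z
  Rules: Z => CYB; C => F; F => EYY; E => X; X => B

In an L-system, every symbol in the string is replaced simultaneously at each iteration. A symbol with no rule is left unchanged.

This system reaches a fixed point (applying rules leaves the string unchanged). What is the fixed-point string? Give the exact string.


Answer: BYYYB

Derivation:
Step 0: Z
Step 1: CYB
Step 2: FYB
Step 3: EYYYB
Step 4: XYYYB
Step 5: BYYYB
Step 6: BYYYB  (unchanged — fixed point at step 5)


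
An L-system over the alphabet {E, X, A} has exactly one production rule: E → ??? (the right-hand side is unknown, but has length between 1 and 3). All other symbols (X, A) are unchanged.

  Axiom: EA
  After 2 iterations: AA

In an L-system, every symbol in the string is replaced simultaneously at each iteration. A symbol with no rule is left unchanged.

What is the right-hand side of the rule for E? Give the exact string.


Trying E → A:
  Step 0: EA
  Step 1: AA
  Step 2: AA
Matches the given result.

Answer: A


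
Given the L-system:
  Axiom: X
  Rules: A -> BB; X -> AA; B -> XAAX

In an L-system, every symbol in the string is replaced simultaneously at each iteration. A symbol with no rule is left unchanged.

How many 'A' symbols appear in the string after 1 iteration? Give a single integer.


Step 0: X  (0 'A')
Step 1: AA  (2 'A')

Answer: 2


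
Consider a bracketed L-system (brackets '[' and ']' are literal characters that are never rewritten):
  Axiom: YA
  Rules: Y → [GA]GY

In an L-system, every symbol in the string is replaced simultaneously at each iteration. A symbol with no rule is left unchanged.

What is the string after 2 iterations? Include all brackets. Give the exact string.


Step 0: YA
Step 1: [GA]GYA
Step 2: [GA]G[GA]GYA

Answer: [GA]G[GA]GYA


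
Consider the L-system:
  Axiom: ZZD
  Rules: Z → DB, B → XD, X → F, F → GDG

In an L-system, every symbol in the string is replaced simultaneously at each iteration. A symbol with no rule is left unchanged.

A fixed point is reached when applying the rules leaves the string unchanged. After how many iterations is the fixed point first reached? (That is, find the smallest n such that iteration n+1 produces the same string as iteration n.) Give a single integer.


Step 0: ZZD
Step 1: DBDBD
Step 2: DXDDXDD
Step 3: DFDDFDD
Step 4: DGDGDDGDGDD
Step 5: DGDGDDGDGDD  (unchanged — fixed point at step 4)

Answer: 4


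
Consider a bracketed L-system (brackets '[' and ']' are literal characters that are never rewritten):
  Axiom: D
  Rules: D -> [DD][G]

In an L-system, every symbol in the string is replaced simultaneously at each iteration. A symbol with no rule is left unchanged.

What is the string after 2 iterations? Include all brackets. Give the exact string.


Answer: [[DD][G][DD][G]][G]

Derivation:
Step 0: D
Step 1: [DD][G]
Step 2: [[DD][G][DD][G]][G]


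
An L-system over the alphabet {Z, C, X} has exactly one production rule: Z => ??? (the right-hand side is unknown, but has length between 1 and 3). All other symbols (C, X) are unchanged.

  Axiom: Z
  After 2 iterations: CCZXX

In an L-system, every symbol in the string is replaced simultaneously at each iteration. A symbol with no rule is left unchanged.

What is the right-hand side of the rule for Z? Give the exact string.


Trying Z => CZX:
  Step 0: Z
  Step 1: CZX
  Step 2: CCZXX
Matches the given result.

Answer: CZX
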